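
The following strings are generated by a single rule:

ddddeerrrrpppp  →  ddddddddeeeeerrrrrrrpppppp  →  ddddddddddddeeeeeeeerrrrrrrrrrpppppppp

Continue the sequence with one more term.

ddddddddddddddddeeeeeeeeeeerrrrrrrrrrrrrpppppppppp

Term n consists of 4n d's, followed by 3n-1 e's, followed by 3n+1 r's, followed by 2n+2 p's (n = 1, 2, …).
Setting n = 4 gives 16, 11, 13, 10 characters in each block.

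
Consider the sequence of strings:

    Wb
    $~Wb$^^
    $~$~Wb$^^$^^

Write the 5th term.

$~$~$~$~Wb$^^$^^$^^$^^

s(k+1) = $~·s(k)·$^^, so each term gains $~ as a prefix and $^^ as a suffix.
From $~$~Wb$^^$^^, 2 further steps: $~$~Wb$^^$^^ → $~$~$~Wb$^^$^^$^^ → (answer).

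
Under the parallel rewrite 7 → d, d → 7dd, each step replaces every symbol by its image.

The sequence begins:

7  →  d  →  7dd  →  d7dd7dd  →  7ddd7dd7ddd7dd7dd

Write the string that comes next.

Replace each of the 17 characters of 7ddd7dd7ddd7dd7dd in place — d 7dd 7dd 7dd d 7dd 7dd d 7dd 7dd 7dd d 7dd 7dd d 7dd 7dd — and concatenate.

d7dd7dd7ddd7dd7ddd7dd7dd7ddd7dd7ddd7dd7dd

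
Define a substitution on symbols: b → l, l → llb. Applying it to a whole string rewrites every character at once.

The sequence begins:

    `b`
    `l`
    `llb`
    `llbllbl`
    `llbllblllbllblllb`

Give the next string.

llbllblllbllblllbllbllblllbllblllbllbllbl

Applying the rule to each of the 17 symbols of llbllblllbllblllb gives the pieces llb llb l llb llb l llb llb llb l llb llb l llb llb llb l, which concatenate to the answer.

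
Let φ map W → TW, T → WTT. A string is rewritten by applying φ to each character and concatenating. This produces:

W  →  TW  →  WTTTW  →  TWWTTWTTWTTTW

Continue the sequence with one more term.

WTTTWTWWTTWTTTWWTTWTTTWWTTWTTWTTTW

Applying the rule to each of the 13 symbols of TWWTTWTTWTTTW gives the pieces WTT TW TW WTT WTT TW WTT WTT TW WTT WTT WTT TW, which concatenate to the answer.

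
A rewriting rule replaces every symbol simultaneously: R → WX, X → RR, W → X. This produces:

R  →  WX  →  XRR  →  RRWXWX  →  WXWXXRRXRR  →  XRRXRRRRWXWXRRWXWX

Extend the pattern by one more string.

RRWXWXRRWXWXWXWXXRRXRRWXWXXRRXRR

Replace each of the 18 characters of XRRXRRRRWXWXRRWXWX in place — RR WX WX RR WX WX WX WX X RR X RR WX WX X RR X RR — and concatenate.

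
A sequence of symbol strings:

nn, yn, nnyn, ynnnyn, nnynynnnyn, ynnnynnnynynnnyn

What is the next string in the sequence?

nnynynnnynynnnynnnynynnnyn

From term 3 onward, concatenate the second-to-last term with the last: nn·yn = nnyn, yn·nnyn = ynnnyn, …
The next term joins nnynynnnyn and ynnnynnnynynnnyn.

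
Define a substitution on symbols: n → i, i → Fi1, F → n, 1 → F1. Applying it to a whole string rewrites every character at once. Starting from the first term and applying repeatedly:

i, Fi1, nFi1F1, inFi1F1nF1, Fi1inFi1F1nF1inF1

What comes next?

Applying the rule to each of the 17 symbols of Fi1inFi1F1nF1inF1 gives the pieces n Fi1 F1 Fi1 i n Fi1 F1 n F1 i n F1 Fi1 i n F1, which concatenate to the answer.

nFi1F1Fi1inFi1F1nF1inF1Fi1inF1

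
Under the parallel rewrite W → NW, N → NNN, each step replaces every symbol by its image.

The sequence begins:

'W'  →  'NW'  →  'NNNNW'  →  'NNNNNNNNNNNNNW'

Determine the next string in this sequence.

Rewriting the 14 symbols of NNNNNNNNNNNNNW one by one yields NNN NNN NNN NNN NNN NNN NNN NNN NNN NNN NNN NNN NNN NW; concatenated:

NNNNNNNNNNNNNNNNNNNNNNNNNNNNNNNNNNNNNNNNW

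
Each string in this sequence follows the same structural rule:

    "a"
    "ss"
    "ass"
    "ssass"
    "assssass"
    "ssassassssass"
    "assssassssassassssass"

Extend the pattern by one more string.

ssassassssassassssassssassassssass

Each term (from the third on) is the two preceding terms concatenated in order: term 3 = a·ss = ass.
The next term joins ssassassssass and assssassssassassssass.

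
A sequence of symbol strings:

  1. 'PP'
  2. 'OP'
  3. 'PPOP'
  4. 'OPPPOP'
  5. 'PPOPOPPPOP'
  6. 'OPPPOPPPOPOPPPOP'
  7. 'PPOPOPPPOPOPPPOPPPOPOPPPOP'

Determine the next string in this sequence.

OPPPOPPPOPOPPPOPPPOPOPPPOPOPPPOPPPOPOPPPOP

This is a Fibonacci-style word recurrence s(k) = s(k−2)·s(k−1): e.g. PP·OP = PPOP.
So term 8 is OPPPOPPPOPOPPPOP·PPOPOPPPOPOPPPOPPPOPOPPPOP.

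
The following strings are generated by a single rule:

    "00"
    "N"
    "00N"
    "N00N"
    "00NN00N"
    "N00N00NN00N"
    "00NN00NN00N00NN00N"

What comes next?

N00N00NN00N00NN00NN00N00NN00N

Each term (from the third on) is the two preceding terms concatenated in order: term 3 = 00·N = 00N.
The next term joins N00N00NN00N and 00NN00NN00N00NN00N.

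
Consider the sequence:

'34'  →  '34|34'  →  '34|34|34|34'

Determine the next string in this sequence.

Each string is two copies of the previous one joined by '|'.
One more doubling of 34|34|34|34 gives the answer.

34|34|34|34|34|34|34|34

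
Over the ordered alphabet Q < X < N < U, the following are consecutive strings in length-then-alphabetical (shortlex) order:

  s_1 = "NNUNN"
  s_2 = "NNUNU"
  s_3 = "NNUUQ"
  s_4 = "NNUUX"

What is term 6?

Continuing the enumeration 2 steps past NNUUX: NNUUX → NNUUN → (answer).

NNUUU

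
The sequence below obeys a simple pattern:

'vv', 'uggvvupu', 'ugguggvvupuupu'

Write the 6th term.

uggugguggugguggvvupuupuupuupuupu

Every step adds ugg to the front and upu to the end of the previous string.
From ugguggvvupuupu, 3 further steps: ugguggvvupuupu → uggugguggvvupuupuupu → ugguggugguggvvupuupuupuupu → (answer).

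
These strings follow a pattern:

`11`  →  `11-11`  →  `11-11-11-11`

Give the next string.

Each string is two copies of the previous one joined by '-'.
One more doubling of 11-11-11-11 gives the answer.

11-11-11-11-11-11-11-11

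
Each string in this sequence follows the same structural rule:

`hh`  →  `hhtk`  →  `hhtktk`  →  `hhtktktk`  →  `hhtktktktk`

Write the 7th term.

hhtktktktktktk

Each term is the previous one with tk appended.
From hhtktktktk, 2 further steps: hhtktktktk → hhtktktktktk → (answer).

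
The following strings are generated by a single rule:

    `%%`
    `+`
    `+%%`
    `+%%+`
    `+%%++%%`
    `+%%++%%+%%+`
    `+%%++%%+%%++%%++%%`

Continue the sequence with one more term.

Each term (from the third on) is the previous term followed by the one before it: term 3 = +·%% = +%%.
So term 8 is +%%++%%+%%++%%++%%·+%%++%%+%%+.

+%%++%%+%%++%%++%%+%%++%%+%%+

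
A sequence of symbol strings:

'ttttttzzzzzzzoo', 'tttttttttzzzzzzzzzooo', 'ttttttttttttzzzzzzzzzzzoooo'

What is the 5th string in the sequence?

Reading off run lengths: t runs 6, 9, 12; z runs 7, 9, 11; o runs 2, 3, 4 — each is linear in n, where the shown terms are n = 2, 3, 4.
For term 5, n = 6, so the run lengths are 18, 15, 6.

ttttttttttttttttttzzzzzzzzzzzzzzzoooooo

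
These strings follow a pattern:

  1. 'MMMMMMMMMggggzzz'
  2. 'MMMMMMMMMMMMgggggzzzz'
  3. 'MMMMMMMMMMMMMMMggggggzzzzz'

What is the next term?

MMMMMMMMMMMMMMMMMMgggggggzzzzzz

Each string has the form M^{3n} g^{n+1} z^{n}, where the shown terms are n = 3, 4, 5.
Setting n = 6 gives 18, 7, 6 characters in each block.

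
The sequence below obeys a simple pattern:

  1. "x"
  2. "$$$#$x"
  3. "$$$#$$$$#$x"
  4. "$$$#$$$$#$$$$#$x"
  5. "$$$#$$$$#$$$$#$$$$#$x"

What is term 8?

$$$#$$$$#$$$$#$$$$#$$$$#$$$$#$$$$#$x

Each term is the previous one with $$$#$ prepended.
From $$$#$$$$#$$$$#$$$$#$x, 3 further steps: $$$#$$$$#$$$$#$$$$#$x → $$$#$$$$#$$$$#$$$$#$$$$#$x → $$$#$$$$#$$$$#$$$$#$$$$#$$$$#$x → (answer).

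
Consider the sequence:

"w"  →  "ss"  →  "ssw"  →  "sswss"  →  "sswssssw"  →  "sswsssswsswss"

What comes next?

sswsssswsswsssswssssw

Each term (from the third on) is the previous term followed by the one before it: term 3 = ss·w = ssw.
So term 7 is sswsssswsswss·sswssssw.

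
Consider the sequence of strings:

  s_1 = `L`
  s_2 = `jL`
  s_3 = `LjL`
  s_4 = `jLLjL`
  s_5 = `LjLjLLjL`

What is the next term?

From term 3 onward, concatenate the second-to-last term with the last: L·jL = LjL, jL·LjL = jLLjL, …
Continuing: jLLjL · LjLjLLjL gives term 6.

jLLjLLjLjLLjL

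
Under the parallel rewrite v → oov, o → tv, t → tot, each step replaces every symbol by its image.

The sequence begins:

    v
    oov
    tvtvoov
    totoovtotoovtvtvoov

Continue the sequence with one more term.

Replace each of the 19 characters of totoovtotoovtvtvoov in place — tot tv tot tv tv oov tot tv tot tv tv oov tot oov tot oov tv tv oov — and concatenate.

tottvtottvtvoovtottvtottvtvoovtotoovtotoovtvtvoov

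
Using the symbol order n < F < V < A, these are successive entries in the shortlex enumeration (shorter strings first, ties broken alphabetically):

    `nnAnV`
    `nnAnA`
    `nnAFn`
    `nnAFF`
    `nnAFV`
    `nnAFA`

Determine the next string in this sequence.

nnAVn

The successor of nnAFA increments the rightmost position that isn't already A and resets every position after it to n.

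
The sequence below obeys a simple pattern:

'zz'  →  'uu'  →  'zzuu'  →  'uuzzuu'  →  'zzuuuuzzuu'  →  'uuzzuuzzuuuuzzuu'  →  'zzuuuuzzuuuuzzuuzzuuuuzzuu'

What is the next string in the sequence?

uuzzuuzzuuuuzzuuzzuuuuzzuuuuzzuuzzuuuuzzuu

This is a Fibonacci-style word recurrence s(k) = s(k−2)·s(k−1): e.g. zz·uu = zzuu.
So term 8 is uuzzuuzzuuuuzzuu·zzuuuuzzuuuuzzuuzzuuuuzzuu.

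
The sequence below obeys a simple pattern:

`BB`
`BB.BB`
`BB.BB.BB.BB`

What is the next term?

Each string is two copies of the previous one joined by '.'.
Doubling BB.BB.BB.BB with '.' between the halves:

BB.BB.BB.BB.BB.BB.BB.BB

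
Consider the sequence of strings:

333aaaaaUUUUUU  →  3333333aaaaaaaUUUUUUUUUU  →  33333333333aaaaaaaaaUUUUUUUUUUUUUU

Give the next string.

Each string has the form 3^{4n-1} a^{2n+3} U^{4n+2} (n = 1, 2, …).
Setting n = 4 gives 15, 11, 18 characters in each block.

333333333333333aaaaaaaaaaaUUUUUUUUUUUUUUUUUU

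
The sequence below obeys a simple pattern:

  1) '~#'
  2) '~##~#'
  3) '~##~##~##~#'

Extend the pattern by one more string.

s(k+1) = s(k)·#·s(k) — each term doubles the last with '#' between the halves.
One more doubling of ~##~##~##~# gives the answer.

~##~##~##~##~##~##~##~#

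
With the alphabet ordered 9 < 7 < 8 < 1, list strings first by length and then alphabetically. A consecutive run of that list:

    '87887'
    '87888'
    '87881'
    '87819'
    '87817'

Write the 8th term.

87199

Continuing the enumeration 3 steps past 87817: 87817 → 87818 → 87811 → (answer).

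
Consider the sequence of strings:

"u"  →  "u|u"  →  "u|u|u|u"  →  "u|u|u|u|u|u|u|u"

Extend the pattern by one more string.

s(k+1) = s(k)·|·s(k) — each term doubles the last with '|' between the halves.
Doubling u|u|u|u|u|u|u|u with '|' between the halves:

u|u|u|u|u|u|u|u|u|u|u|u|u|u|u|u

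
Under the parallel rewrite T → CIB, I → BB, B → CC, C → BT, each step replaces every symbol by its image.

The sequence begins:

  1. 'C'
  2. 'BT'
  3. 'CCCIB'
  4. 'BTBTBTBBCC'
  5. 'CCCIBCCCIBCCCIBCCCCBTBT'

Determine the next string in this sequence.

BTBTBTBBCCBTBTBTBBCCBTBTBTBBCCBTBTBTBTCCCIBCCCIB

φ(CCCIBCCCIBCCCIBCCCCBTBT) expands symbol-by-symbol to BT BT BT BB CC BT BT BT BB CC BT BT BT BB CC BT BT BT BT CC CIB CC CIB; joining the 23 pieces gives the next term.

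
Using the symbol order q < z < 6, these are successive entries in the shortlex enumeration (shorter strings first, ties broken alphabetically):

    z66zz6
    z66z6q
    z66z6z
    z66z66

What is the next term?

z666qq

Find the rightmost character of z66z66 below 6, bump it to the next letter, and reset everything to its right to q.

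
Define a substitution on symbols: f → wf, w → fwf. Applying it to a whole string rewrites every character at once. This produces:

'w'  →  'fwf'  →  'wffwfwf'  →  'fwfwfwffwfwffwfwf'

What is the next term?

Applying the rule to each of the 17 symbols of fwfwfwffwfwffwfwf gives the pieces wf fwf wf fwf wf fwf wf wf fwf wf fwf wf wf fwf wf fwf wf, which concatenate to the answer.

wffwfwffwfwffwfwfwffwfwffwfwfwffwfwffwfwf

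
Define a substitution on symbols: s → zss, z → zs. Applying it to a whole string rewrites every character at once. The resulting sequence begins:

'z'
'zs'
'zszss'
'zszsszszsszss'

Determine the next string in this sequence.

Rewriting the 13 symbols of zszsszszsszss one by one yields zs zss zs zss zss zs zss zs zss zss zs zss zss; concatenated:

zszsszszsszsszszsszszsszsszszsszss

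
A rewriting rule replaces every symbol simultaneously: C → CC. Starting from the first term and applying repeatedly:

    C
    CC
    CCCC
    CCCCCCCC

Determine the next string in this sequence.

CCCCCCCCCCCCCCCC

Rewriting each symbol of CCCCCCCC: C→CC, C→CC, C→CC, C→CC, C→CC, C→CC, C→CC, C→CC, which concatenates to CC CC CC CC CC CC CC CC.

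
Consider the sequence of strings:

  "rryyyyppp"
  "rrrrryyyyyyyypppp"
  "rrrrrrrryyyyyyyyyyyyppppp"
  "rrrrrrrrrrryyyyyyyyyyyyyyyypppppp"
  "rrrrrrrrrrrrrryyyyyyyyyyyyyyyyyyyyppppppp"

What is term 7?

rrrrrrrrrrrrrrrrrrrryyyyyyyyyyyyyyyyyyyyyyyyyyyyppppppppp

Reading off run lengths: r runs 2, 5, 8, 11, 14; y runs 4, 8, 12, 16, 20; p runs 3, 4, 5, 6, 7 — each is linear in n (n = 1, 2, …).
Setting n = 7 gives 20, 28, 9 characters in each block.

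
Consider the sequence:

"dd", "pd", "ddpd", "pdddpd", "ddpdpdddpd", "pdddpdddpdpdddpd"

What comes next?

From term 3 onward, concatenate the second-to-last term with the last: dd·pd = ddpd, pd·ddpd = pdddpd, …
So term 7 is ddpdpdddpd·pdddpdddpdpdddpd.

ddpdpdddpdpdddpdddpdpdddpd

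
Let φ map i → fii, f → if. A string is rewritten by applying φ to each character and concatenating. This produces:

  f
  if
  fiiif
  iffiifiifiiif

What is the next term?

fiiififfiifiiiffiifiiiffiifiifiiif

Applying the rule to each of the 13 symbols of iffiifiifiiif gives the pieces fii if if fii fii if fii fii if fii fii fii if, which concatenate to the answer.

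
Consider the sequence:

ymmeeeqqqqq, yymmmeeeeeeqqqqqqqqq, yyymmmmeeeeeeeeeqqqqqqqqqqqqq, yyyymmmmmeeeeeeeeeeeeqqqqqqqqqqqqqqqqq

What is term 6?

yyyyyymmmmmmmeeeeeeeeeeeeeeeeeeqqqqqqqqqqqqqqqqqqqqqqqqq

Reading off run lengths: y runs 1, 2, 3, 4; m runs 2, 3, 4, 5; e runs 3, 6, 9, 12; q runs 5, 9, 13, 17 — each is linear in n (n = 1, 2, …).
For term 6, n = 6, so the run lengths are 6, 7, 18, 25.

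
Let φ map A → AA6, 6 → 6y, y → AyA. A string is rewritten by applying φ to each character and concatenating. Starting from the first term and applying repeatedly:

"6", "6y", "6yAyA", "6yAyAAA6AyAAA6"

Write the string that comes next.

Applying the rule to each of the 14 symbols of 6yAyAAA6AyAAA6 gives the pieces 6y AyA AA6 AyA AA6 AA6 AA6 6y AA6 AyA AA6 AA6 AA6 6y, which concatenate to the answer.

6yAyAAA6AyAAA6AA6AA66yAA6AyAAA6AA6AA66y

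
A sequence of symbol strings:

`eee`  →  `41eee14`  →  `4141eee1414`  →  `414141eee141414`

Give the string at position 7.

414141414141eee141414141414

Each term wraps the previous one in 41 on the left and 14 on the right.
From 414141eee141414, 3 further steps: 414141eee141414 → 41414141eee14141414 → 4141414141eee1414141414 → (answer).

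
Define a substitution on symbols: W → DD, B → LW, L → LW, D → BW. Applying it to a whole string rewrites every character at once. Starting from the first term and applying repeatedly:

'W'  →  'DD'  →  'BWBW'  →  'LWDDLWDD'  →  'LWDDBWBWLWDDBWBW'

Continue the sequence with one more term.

φ(LWDDBWBWLWDDBWBW) expands symbol-by-symbol to LW DD BW BW LW DD LW DD LW DD BW BW LW DD LW DD; joining the 16 pieces gives the next term.

LWDDBWBWLWDDLWDDLWDDBWBWLWDDLWDD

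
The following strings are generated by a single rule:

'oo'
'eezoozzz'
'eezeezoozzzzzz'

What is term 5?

Each term wraps the previous one in eez on the left and zzz on the right.
From eezeezoozzzzzz, 2 further steps: eezeezoozzzzzz → eezeezeezoozzzzzzzzz → (answer).

eezeezeezeezoozzzzzzzzzzzz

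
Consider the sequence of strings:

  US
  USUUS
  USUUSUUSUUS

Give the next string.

s(k+1) = s(k)·U·s(k) — each term doubles the last with 'U' between the halves.
Doubling USUUSUUSUUS with 'U' between the halves:

USUUSUUSUUSUUSUUSUUSUUS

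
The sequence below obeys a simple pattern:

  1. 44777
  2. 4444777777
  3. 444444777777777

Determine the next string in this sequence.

Term n consists of 2n 4's, followed by 3n 7's (n = 1, 2, …).
At n = 4 the blocks have lengths 8, 12.

44444444777777777777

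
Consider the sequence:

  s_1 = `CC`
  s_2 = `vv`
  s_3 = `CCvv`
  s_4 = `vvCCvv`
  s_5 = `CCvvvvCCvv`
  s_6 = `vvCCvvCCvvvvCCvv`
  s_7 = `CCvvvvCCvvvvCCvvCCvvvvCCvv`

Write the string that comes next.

Each term (from the third on) is the two preceding terms concatenated in order: term 3 = CC·vv = CCvv.
The next term joins vvCCvvCCvvvvCCvv and CCvvvvCCvvvvCCvvCCvvvvCCvv.

vvCCvvCCvvvvCCvvCCvvvvCCvvvvCCvvCCvvvvCCvv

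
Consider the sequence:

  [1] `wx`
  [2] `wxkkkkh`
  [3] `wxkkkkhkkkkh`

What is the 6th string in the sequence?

Each term is the previous one with kkkkh appended.
From wxkkkkhkkkkh, 3 further steps: wxkkkkhkkkkh → wxkkkkhkkkkhkkkkh → wxkkkkhkkkkhkkkkhkkkkh → (answer).

wxkkkkhkkkkhkkkkhkkkkhkkkkh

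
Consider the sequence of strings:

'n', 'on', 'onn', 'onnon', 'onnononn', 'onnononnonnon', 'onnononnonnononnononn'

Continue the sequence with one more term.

onnononnonnononnononnonnononnonnon

Each term (from the third on) is the previous term followed by the one before it: term 3 = on·n = onn.
Continuing: onnononnonnononnononn · onnononnonnon gives term 8.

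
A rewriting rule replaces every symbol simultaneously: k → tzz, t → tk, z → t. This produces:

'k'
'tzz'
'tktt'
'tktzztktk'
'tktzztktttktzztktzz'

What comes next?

tktzztktttktzztktktktzztktttktzztktt

φ(tktzztktttktzztktzz) expands symbol-by-symbol to tk tzz tk t t tk tzz tk tk tk tzz tk t t tk tzz tk t t; joining the 19 pieces gives the next term.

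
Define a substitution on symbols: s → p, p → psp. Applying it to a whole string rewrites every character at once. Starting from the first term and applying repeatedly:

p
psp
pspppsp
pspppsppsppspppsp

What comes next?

Applying the rule to each of the 17 symbols of pspppsppsppspppsp gives the pieces psp p psp psp psp p psp psp p psp psp p psp psp psp p psp, which concatenate to the answer.

pspppsppsppspppsppspppsppspppsppsppspppsp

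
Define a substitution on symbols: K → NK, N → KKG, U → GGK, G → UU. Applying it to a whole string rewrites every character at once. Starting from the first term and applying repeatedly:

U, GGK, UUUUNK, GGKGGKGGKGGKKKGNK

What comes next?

UUUUNKUUUUNKUUUUNKUUUUNKNKNKUUKKGNK

Applying the rule to each of the 17 symbols of GGKGGKGGKGGKKKGNK gives the pieces UU UU NK UU UU NK UU UU NK UU UU NK NK NK UU KKG NK, which concatenate to the answer.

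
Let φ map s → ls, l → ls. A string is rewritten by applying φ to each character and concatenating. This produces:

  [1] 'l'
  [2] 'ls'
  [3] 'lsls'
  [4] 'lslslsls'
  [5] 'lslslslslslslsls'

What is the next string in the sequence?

lslslslslslslslslslslslslslslsls

Applying the rule to each of the 16 symbols of lslslslslslslsls gives the pieces ls ls ls ls ls ls ls ls ls ls ls ls ls ls ls ls, which concatenate to the answer.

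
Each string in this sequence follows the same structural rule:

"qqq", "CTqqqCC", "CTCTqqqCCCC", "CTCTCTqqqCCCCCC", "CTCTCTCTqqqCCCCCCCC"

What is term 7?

CTCTCTCTCTCTqqqCCCCCCCCCCCC

s(k+1) = CT·s(k)·CC, so each term gains CT as a prefix and CC as a suffix.
From CTCTCTCTqqqCCCCCCCC, 2 further steps: CTCTCTCTqqqCCCCCCCC → CTCTCTCTCTqqqCCCCCCCCCC → (answer).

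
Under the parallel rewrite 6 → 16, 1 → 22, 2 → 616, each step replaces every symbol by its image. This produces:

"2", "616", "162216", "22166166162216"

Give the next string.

Applying the rule to each of the 14 symbols of 22166166162216 gives the pieces 616 616 22 16 16 22 16 16 22 16 616 616 22 16, which concatenate to the answer.

61661622161622161622166166162216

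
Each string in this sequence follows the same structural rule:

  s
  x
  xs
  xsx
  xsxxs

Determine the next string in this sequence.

xsxxsxsx

Each term (from the third on) is the previous term followed by the one before it: term 3 = x·s = xs.
Continuing: xsxxs · xsx gives term 6.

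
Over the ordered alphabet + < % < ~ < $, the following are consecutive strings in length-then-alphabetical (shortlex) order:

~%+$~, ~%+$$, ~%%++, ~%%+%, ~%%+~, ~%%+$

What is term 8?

~%%%%

Stepping forward 2 times from ~%%+$: ~%%+$ → ~%%%+, then the target.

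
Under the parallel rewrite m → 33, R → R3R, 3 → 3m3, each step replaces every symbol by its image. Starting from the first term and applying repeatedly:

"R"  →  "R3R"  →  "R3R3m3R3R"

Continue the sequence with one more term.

Apply φ to R3R3m3R3R symbol by symbol: R→R3R, 3→3m3, R→R3R, 3→3m3, m→33, 3→3m3, R→R3R, 3→3m3, R→R3R; joined: R3R 3m3 R3R 3m3 33 3m3 R3R 3m3 R3R.

R3R3m3R3R3m3333m3R3R3m3R3R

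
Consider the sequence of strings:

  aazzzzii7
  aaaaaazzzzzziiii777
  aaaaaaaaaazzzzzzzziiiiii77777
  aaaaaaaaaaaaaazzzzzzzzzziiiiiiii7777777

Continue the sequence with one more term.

aaaaaaaaaaaaaaaaaazzzzzzzzzzzziiiiiiiiii777777777

Reading off run lengths: a runs 2, 6, 10, 14; z runs 4, 6, 8, 10; i runs 2, 4, 6, 8; 7 runs 1, 3, 5, 7 — each is linear in n (n = 1, 2, …).
At n = 5 the blocks have lengths 18, 12, 10, 9.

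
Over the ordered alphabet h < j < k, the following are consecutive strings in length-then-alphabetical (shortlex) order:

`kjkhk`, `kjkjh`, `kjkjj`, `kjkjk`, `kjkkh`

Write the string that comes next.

kjkkj

Find the rightmost character of kjkkh below k, bump it to the next letter, and reset everything to its right to h.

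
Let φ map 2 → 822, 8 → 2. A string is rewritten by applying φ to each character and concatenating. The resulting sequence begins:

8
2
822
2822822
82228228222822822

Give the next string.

Rewriting the 17 symbols of 82228228222822822 one by one yields 2 822 822 822 2 822 822 2 822 822 822 2 822 822 2 822 822; concatenated:

28228228222822822282282282228228222822822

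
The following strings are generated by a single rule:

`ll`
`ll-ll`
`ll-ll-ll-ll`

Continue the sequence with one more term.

Every step duplicates the string with '-' between the halves.
Doubling ll-ll-ll-ll with '-' between the halves:

ll-ll-ll-ll-ll-ll-ll-ll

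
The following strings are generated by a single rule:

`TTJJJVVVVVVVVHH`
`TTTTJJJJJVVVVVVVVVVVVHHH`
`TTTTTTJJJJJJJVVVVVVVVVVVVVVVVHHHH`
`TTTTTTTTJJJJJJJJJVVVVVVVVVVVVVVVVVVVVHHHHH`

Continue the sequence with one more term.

Each string has the form T^{2n-2} J^{2n-1} V^{4n} H^{n}, where the shown terms are n = 2, 3, 4, 5.
For the next term, n = 6, so the run lengths are 10, 11, 24, 6.

TTTTTTTTTTJJJJJJJJJJJVVVVVVVVVVVVVVVVVVVVVVVVHHHHHH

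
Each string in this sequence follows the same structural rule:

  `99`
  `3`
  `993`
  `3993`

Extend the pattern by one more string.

9933993

This is a Fibonacci-style word recurrence s(k) = s(k−2)·s(k−1): e.g. 99·3 = 993.
The next term joins 993 and 3993.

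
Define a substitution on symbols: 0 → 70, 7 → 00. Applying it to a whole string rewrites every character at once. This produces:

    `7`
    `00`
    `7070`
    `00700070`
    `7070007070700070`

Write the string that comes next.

Rewriting the 16 symbols of 7070007070700070 one by one yields 00 70 00 70 70 70 00 70 00 70 00 70 70 70 00 70; concatenated:

00700070707000700070007070700070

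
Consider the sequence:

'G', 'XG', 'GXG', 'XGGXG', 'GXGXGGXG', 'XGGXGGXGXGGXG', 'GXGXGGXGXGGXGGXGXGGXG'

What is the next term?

Each term (from the third on) is the two preceding terms concatenated in order: term 3 = G·XG = GXG.
Continuing: XGGXGGXGXGGXG · GXGXGGXGXGGXGGXGXGGXG gives term 8.

XGGXGGXGXGGXGGXGXGGXGXGGXGGXGXGGXG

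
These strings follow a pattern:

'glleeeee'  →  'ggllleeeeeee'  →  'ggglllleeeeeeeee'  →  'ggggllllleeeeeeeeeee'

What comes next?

ggggglllllleeeeeeeeeeeee

The n-th term is n-1 g's then n l's then 2n+1 e's, where the shown terms are n = 2, 3, 4, 5.
Setting n = 6 gives 5, 6, 13 characters in each block.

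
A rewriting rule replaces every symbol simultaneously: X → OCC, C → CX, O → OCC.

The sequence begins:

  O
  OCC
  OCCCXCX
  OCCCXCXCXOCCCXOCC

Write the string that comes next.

Applying the rule to each of the 17 symbols of OCCCXCXCXOCCCXOCC gives the pieces OCC CX CX CX OCC CX OCC CX OCC OCC CX CX CX OCC OCC CX CX, which concatenate to the answer.

OCCCXCXCXOCCCXOCCCXOCCOCCCXCXCXOCCOCCCXCX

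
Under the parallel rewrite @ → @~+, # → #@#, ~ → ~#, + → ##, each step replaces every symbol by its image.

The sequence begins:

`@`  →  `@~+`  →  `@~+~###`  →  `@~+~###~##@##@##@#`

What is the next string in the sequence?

@~+~###~##@##@##@#~##@##@#@~+#@##@#@~+#@##@#@~+#@#

Applying the rule to each of the 18 symbols of @~+~###~##@##@##@# gives the pieces @~+ ~# ## ~# #@# #@# #@# ~# #@# #@# @~+ #@# #@# @~+ #@# #@# @~+ #@#, which concatenate to the answer.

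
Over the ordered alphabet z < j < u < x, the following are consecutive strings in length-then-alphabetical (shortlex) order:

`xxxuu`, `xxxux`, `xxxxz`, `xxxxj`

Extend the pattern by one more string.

Find the rightmost character of xxxxj below x, bump it to the next letter, and reset everything to its right to z.

xxxxu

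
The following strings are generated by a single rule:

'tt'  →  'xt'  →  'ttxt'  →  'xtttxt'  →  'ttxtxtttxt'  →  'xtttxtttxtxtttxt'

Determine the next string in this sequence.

ttxtxtttxtxtttxtttxtxtttxt

This is a Fibonacci-style word recurrence s(k) = s(k−2)·s(k−1): e.g. tt·xt = ttxt.
The next term joins ttxtxtttxt and xtttxtttxtxtttxt.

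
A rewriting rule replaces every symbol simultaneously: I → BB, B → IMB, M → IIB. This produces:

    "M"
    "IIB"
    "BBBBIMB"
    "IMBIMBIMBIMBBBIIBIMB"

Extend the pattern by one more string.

φ(IMBIMBIMBIMBBBIIBIMB) expands symbol-by-symbol to BB IIB IMB BB IIB IMB BB IIB IMB BB IIB IMB IMB IMB BB BB IMB BB IIB IMB; joining the 20 pieces gives the next term.

BBIIBIMBBBIIBIMBBBIIBIMBBBIIBIMBIMBIMBBBBBIMBBBIIBIMB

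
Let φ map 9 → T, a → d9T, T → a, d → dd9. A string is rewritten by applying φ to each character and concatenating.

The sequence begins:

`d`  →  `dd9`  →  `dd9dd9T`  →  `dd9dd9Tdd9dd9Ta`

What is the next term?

dd9dd9Tdd9dd9Tadd9dd9Tdd9dd9Tad9T

Replace each of the 15 characters of dd9dd9Tdd9dd9Ta in place — dd9 dd9 T dd9 dd9 T a dd9 dd9 T dd9 dd9 T a d9T — and concatenate.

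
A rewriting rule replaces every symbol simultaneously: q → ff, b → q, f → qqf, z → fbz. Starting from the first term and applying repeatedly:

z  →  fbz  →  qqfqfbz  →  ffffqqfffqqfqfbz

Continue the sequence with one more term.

Rewriting the 16 symbols of ffffqqfffqqfqfbz one by one yields qqf qqf qqf qqf ff ff qqf qqf qqf ff ff qqf ff qqf q fbz; concatenated:

qqfqqfqqfqqfffffqqfqqfqqfffffqqfffqqfqfbz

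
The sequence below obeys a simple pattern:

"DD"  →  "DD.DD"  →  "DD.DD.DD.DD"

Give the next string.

Each string is two copies of the previous one joined by '.'.
Doubling DD.DD.DD.DD with '.' between the halves:

DD.DD.DD.DD.DD.DD.DD.DD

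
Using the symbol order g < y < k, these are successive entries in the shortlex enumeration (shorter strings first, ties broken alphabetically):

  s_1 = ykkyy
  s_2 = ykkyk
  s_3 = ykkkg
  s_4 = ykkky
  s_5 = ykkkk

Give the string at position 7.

kgggy

Stepping forward 2 times from ykkkk: ykkkk → kgggg, then the target.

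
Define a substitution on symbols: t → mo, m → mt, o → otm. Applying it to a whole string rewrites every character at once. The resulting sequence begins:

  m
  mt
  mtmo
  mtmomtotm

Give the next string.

mtmomtotmmtmootmmomt

Expanding mtmomtotm: m→mt, t→mo, m→mt, o→otm, m→mt, t→mo, o→otm, t→mo, m→mt. Concatenated: mt mo mt otm mt mo otm mo mt.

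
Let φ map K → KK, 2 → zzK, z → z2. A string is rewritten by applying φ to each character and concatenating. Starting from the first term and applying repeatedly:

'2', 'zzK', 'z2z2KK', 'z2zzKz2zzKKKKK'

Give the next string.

φ(z2zzKz2zzKKKKK) expands symbol-by-symbol to z2 zzK z2 z2 KK z2 zzK z2 z2 KK KK KK KK KK; joining the 14 pieces gives the next term.

z2zzKz2z2KKz2zzKz2z2KKKKKKKKKK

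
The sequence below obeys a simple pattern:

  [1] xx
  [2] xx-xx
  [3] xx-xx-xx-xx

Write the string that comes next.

Every step duplicates the string with '-' between the halves.
So the next term is two copies of xx-xx-xx-xx with '-' between the halves.

xx-xx-xx-xx-xx-xx-xx-xx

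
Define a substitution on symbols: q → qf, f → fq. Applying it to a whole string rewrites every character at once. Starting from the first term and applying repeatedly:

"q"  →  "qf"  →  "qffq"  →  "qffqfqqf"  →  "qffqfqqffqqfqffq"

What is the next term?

qffqfqqffqqfqffqfqqfqffqqffqfqqf

Replace each of the 16 characters of qffqfqqffqqfqffq in place — qf fq fq qf fq qf qf fq fq qf qf fq qf fq fq qf — and concatenate.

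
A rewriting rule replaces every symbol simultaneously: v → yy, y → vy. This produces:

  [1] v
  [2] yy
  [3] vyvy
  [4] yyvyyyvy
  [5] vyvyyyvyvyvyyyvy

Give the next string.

Rewriting the 16 symbols of vyvyyyvyvyvyyyvy one by one yields yy vy yy vy vy vy yy vy yy vy yy vy vy vy yy vy; concatenated:

yyvyyyvyvyvyyyvyyyvyyyvyvyvyyyvy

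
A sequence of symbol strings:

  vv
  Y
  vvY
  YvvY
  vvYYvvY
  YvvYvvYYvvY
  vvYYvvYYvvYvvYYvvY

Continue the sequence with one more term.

YvvYvvYYvvYvvYYvvYYvvYvvYYvvY

From term 3 onward, concatenate the second-to-last term with the last: vv·Y = vvY, Y·vvY = YvvY, …
So term 8 is YvvYvvYYvvY·vvYYvvYYvvYvvYYvvY.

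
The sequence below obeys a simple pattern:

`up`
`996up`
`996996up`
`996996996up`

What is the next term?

996996996996up

Every step adds 996 at the front: s(k+1) = 996·s(k).
One more step from 996996996up gives the answer.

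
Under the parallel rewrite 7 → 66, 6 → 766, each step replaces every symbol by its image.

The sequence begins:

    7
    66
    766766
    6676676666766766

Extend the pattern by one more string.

Rewriting the 16 symbols of 6676676666766766 one by one yields 766 766 66 766 766 66 766 766 766 766 66 766 766 66 766 766; concatenated:

76676666766766667667667667666676676666766766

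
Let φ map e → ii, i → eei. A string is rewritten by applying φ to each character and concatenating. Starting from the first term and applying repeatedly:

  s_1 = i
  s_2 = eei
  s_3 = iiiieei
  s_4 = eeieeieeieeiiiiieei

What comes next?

Replace each of the 19 characters of eeieeieeieeiiiiieei in place — ii ii eei ii ii eei ii ii eei ii ii eei eei eei eei eei ii ii eei — and concatenate.

iiiieeiiiiieeiiiiieeiiiiieeieeieeieeieeiiiiieei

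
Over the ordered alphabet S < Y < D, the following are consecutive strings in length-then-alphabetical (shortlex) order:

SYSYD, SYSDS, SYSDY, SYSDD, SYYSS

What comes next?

Treat SYYSS as a base-3 numeral over the given alphabet and add one, carrying through any trailing D's.

SYYSY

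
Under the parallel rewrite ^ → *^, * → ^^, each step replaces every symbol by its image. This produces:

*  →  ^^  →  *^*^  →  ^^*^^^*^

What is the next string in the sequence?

Rewriting each symbol of ^^*^^^*^: ^→*^, ^→*^, *→^^, ^→*^, ^→*^, ^→*^, *→^^, ^→*^, which concatenates to *^ *^ ^^ *^ *^ *^ ^^ *^.

*^*^^^*^*^*^^^*^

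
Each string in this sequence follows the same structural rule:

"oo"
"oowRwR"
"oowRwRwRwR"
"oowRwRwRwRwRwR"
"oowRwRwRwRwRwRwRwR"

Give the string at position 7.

Each term is the previous one with wRwR appended.
From oowRwRwRwRwRwRwRwR, 2 further steps: oowRwRwRwRwRwRwRwR → oowRwRwRwRwRwRwRwRwRwR → (answer).

oowRwRwRwRwRwRwRwRwRwRwRwR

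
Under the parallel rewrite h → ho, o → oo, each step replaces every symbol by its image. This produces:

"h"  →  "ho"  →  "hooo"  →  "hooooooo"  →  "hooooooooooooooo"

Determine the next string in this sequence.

Applying the rule to each of the 16 symbols of hooooooooooooooo gives the pieces ho oo oo oo oo oo oo oo oo oo oo oo oo oo oo oo, which concatenate to the answer.

hooooooooooooooooooooooooooooooo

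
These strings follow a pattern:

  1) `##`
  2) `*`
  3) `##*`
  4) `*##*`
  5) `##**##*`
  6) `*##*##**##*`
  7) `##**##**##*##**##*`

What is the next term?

*##*##**##*##**##**##*##**##*

Each term (from the third on) is the two preceding terms concatenated in order: term 3 = ##·* = ##*.
The next term joins *##*##**##* and ##**##**##*##**##*.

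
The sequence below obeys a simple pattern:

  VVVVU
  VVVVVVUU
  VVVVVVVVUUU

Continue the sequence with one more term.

VVVVVVVVVVUUUU

The n-th term is 2n V's then n-1 U's, where the shown terms are n = 2, 3, 4.
For the next term, n = 5, so the run lengths are 10, 4.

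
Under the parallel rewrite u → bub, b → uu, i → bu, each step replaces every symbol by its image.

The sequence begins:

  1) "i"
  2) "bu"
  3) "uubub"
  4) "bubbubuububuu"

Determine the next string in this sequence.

Applying the rule to each of the 13 symbols of bubbubuububuu gives the pieces uu bub uu uu bub uu bub bub uu bub uu bub bub, which concatenate to the answer.

uububuuuububuububbubuububuububbub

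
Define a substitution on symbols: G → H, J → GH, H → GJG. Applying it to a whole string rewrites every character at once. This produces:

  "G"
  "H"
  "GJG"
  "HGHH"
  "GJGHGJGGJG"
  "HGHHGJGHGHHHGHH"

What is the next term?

φ(HGHHGJGHGHHHGHH) expands symbol-by-symbol to GJG H GJG GJG H GH H GJG H GJG GJG GJG H GJG GJG; joining the 15 pieces gives the next term.

GJGHGJGGJGHGHHGJGHGJGGJGGJGHGJGGJG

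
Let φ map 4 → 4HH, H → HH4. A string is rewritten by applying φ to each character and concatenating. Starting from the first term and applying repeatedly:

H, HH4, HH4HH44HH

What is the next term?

HH4HH44HHHH4HH44HH4HHHH4HH4

Rewriting each symbol of HH4HH44HH: H→HH4, H→HH4, 4→4HH, H→HH4, H→HH4, 4→4HH, 4→4HH, H→HH4, H→HH4, which concatenates to HH4 HH4 4HH HH4 HH4 4HH 4HH HH4 HH4.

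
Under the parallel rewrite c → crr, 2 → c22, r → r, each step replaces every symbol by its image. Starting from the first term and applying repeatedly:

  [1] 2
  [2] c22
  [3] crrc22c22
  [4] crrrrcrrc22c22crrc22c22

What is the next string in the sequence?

Replace each of the 23 characters of crrrrcrrc22c22crrc22c22 in place — crr r r r r crr r r crr c22 c22 crr c22 c22 crr r r crr c22 c22 crr c22 c22 — and concatenate.

crrrrrrcrrrrcrrc22c22crrc22c22crrrrcrrc22c22crrc22c22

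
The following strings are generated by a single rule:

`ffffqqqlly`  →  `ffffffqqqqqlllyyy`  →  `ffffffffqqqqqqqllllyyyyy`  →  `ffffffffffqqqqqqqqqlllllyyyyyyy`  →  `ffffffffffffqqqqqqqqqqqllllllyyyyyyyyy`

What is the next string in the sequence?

ffffffffffffffqqqqqqqqqqqqqlllllllyyyyyyyyyyy

Term n consists of 2n+2 f's, followed by 2n+1 q's, followed by n+1 l's, followed by 2n-1 y's (n = 1, 2, …).
At n = 6 the blocks have lengths 14, 13, 7, 11.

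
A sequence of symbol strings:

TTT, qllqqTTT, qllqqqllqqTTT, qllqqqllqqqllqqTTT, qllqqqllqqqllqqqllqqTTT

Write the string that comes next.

The strings grow by a fixed prefix qllqq each time.
Applying this once more to qllqqqllqqqllqqqllqqTTT:

qllqqqllqqqllqqqllqqqllqqTTT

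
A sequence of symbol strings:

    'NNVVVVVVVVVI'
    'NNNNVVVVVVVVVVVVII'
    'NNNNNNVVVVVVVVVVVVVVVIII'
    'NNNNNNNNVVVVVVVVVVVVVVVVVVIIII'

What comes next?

Each string has the form N^{2n-2} V^{3n+3} I^{n-1}, where the shown terms are n = 2, 3, 4, 5.
For the next term, n = 6, so the run lengths are 10, 21, 5.

NNNNNNNNNNVVVVVVVVVVVVVVVVVVVVVIIIII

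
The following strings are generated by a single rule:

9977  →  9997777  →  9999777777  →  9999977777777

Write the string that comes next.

9999997777777777

Term n consists of n+1 9's, followed by 2n 7's (n = 1, 2, …).
For the next term, n = 5, so the run lengths are 6, 10.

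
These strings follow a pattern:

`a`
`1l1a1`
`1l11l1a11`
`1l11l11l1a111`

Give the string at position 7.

Each term wraps the previous one in 1l1 on the left and 1 on the right.
From 1l11l11l1a111, 3 further steps: 1l11l11l1a111 → 1l11l11l11l1a1111 → 1l11l11l11l11l1a11111 → (answer).

1l11l11l11l11l11l1a111111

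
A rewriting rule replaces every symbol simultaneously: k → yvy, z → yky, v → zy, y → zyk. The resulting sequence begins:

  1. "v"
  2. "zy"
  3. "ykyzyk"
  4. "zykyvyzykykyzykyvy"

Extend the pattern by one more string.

φ(zykyvyzykykyzykyvy) expands symbol-by-symbol to yky zyk yvy zyk zy zyk yky zyk yvy zyk yvy zyk yky zyk yvy zyk zy zyk; joining the 18 pieces gives the next term.

ykyzykyvyzykzyzykykyzykyvyzykyvyzykykyzykyvyzykzyzyk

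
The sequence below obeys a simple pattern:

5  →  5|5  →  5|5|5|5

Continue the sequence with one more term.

Each string is two copies of the previous one joined by '|'.
Doubling 5|5|5|5 with '|' between the halves:

5|5|5|5|5|5|5|5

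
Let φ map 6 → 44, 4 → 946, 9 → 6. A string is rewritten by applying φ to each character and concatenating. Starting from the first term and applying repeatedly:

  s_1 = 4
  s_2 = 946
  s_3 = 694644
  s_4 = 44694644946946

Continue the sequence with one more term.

Rewriting the 14 symbols of 44694644946946 one by one yields 946 946 44 6 946 44 946 946 6 946 44 6 946 44; concatenated:

94694644694644946946694644694644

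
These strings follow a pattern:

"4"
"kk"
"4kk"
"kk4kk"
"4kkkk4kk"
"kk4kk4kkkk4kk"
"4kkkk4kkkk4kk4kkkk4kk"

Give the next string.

kk4kk4kkkk4kk4kkkk4kkkk4kk4kkkk4kk

This is a Fibonacci-style word recurrence s(k) = s(k−2)·s(k−1): e.g. 4·kk = 4kk.
So term 8 is kk4kk4kkkk4kk·4kkkk4kkkk4kk4kkkk4kk.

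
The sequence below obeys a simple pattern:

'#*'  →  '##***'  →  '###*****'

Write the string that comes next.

####*******

The n-th term is n #'s then 2n-1 *'s (n = 1, 2, …).
For the next term, n = 4, so the run lengths are 4, 7.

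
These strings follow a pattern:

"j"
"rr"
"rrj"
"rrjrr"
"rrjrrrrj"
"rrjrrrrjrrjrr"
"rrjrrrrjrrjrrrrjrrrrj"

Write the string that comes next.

This is a Fibonacci-style word recurrence s(k) = s(k−1)·s(k−2): e.g. rr·j = rrj.
Continuing: rrjrrrrjrrjrrrrjrrrrj · rrjrrrrjrrjrr gives term 8.

rrjrrrrjrrjrrrrjrrrrjrrjrrrrjrrjrr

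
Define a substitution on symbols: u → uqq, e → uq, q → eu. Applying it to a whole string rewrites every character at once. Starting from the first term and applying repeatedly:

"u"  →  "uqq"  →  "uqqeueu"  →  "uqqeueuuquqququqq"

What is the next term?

uqqeueuuquqququqquqqeuuqqeueuuqqeuuqqeueu

φ(uqqeueuuquqququqq) expands symbol-by-symbol to uqq eu eu uq uqq uq uqq uqq eu uqq eu eu uqq eu uqq eu eu; joining the 17 pieces gives the next term.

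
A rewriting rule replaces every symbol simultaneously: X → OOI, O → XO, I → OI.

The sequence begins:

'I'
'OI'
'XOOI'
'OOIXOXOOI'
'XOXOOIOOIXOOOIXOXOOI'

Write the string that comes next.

Rewriting the 20 symbols of XOXOOIOOIXOOOIXOXOOI one by one yields OOI XO OOI XO XO OI XO XO OI OOI XO XO XO OI OOI XO OOI XO XO OI; concatenated:

OOIXOOOIXOXOOIXOXOOIOOIXOXOXOOIOOIXOOOIXOXOOI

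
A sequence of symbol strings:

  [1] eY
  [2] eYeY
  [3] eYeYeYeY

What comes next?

s(k+1) = s(k)·s(k) — each term doubles the last.
Doubling eYeYeYeY:

eYeYeYeYeYeYeYeY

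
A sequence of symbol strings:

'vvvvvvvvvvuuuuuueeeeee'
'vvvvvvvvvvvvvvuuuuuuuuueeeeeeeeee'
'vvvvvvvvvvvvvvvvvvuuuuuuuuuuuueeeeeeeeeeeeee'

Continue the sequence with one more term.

vvvvvvvvvvvvvvvvvvvvvvuuuuuuuuuuuuuuueeeeeeeeeeeeeeeeee

Term n consists of 4n+2 v's, followed by 3n u's, followed by 4n-2 e's, where the shown terms are n = 2, 3, 4.
Setting n = 5 gives 22, 15, 18 characters in each block.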